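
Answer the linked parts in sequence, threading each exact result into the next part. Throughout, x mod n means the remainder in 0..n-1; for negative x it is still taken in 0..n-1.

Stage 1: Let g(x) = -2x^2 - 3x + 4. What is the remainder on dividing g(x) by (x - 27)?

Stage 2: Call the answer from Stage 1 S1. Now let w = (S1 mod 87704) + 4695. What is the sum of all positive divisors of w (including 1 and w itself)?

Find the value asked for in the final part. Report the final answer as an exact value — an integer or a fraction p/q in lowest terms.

254696

Stage 1: remainder = value at the root: -2*(27)^2 - 3*(27)^1 + 4 = (-1458) + (-81) + (4) = -1535; answer -1535
Stage 2: S1 = -1535; w = 90864; 90864 = 2^4 * 3^2 * 631; sigma = (1 + 2 + 4 + 8 + 16) * (1 + 3 + 9) * (1 + 631) = 31 * 13 * 632 = 254696; answer 254696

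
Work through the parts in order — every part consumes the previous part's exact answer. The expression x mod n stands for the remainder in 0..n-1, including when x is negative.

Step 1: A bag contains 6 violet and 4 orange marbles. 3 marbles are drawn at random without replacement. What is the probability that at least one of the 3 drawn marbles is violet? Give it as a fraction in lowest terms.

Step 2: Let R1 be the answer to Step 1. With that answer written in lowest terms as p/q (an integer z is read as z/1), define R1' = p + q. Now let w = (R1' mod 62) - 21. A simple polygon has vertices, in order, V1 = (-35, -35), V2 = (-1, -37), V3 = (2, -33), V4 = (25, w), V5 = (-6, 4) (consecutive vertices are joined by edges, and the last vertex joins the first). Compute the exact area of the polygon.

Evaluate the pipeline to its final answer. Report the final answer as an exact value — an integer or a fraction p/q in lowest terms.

1473

Step 1: total draws C(10,3) = 120; complement C(4,3) = 4; favorable 120 - 4 = 116; P = 29/30; answer 29/30
Step 2: R1 = 29/30; threaded value p + q = 59; w = 38; cross terms: (-35*-37 - -1*-35)=1260, (-1*-33 - 2*-37)=107, (2*38 - 25*-33)=901, (25*4 - -6*38)=328, (-6*-35 - -35*4)=350; twice the area = |2946| = 2946; area = 1473; answer 1473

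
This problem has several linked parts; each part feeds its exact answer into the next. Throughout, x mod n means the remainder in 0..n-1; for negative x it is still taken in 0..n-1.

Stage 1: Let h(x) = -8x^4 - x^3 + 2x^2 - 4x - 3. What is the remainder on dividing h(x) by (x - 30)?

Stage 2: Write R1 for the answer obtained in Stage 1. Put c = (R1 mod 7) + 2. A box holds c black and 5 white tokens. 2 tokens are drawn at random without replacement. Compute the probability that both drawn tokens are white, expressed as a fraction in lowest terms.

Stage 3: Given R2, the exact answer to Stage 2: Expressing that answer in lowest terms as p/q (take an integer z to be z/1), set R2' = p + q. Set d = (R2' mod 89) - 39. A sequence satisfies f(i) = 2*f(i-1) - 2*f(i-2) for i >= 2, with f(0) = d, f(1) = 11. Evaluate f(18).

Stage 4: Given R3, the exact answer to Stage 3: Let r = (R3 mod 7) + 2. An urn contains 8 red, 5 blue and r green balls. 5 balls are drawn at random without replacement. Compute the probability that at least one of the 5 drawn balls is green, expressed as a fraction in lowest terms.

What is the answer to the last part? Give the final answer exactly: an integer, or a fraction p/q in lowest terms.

Stage 1: remainder = value at the root: -8*(30)^4 - 1*(30)^3 + 2*(30)^2 - 4*(30)^1 - 3 = (-6480000) + (-27000) + (1800) + (-120) + (-3) = -6505323; answer -6505323
Stage 2: R1 = -6505323; c = 3; total draws C(8,2) = 28; favorable C(5,2) = 10; P = 5/14; answer 5/14
Stage 3: R2 = 5/14; threaded value p + q = 19; d = -20; f(2) = 2*(11) - 2*(-20) = 62; iterating: f(2)=62, f(3)=102, f(4)=80, f(5)=-44, f(6)=-248, f(7)=-408, f(8)=-320, f(9)=176, f(10)=992, f(11)=1632, f(12)=1280, f(13)=-704, f(14)=-3968, f(15)=-6528, f(16)=-5120, f(17)=2816, f(18)=15872; answer 15872
Stage 4: R3 = 15872; r = 5; total draws C(18,5) = 8568; complement C(13,5) = 1287; favorable 8568 - 1287 = 7281; P = 809/952; answer 809/952

809/952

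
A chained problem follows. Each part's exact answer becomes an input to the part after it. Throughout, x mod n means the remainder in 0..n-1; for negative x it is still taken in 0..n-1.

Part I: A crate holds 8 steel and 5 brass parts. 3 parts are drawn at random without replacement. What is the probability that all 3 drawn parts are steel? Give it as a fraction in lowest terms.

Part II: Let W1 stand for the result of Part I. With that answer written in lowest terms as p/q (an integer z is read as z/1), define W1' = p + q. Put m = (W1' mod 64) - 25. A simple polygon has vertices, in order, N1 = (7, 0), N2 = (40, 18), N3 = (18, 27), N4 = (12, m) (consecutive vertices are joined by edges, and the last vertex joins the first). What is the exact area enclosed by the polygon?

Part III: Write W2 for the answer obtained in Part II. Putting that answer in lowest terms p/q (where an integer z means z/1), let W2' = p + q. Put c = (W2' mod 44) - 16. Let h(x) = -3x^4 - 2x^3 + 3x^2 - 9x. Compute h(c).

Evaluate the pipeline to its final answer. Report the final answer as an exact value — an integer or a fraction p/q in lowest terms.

Part I: total draws C(13,3) = 286; favorable C(8,3) = 56; P = 28/143; answer 28/143
Part II: W1 = 28/143; threaded value p + q = 171; m = 18; cross terms: (7*18 - 40*0)=126, (40*27 - 18*18)=756, (18*18 - 12*27)=0, (12*0 - 7*18)=-126; twice the area = |756| = 756; area = 378; answer 378
Part III: W2 = 378; threaded value p + q = 379; c = 11; -3*(11)^4 - 2*(11)^3 + 3*(11)^2 - 9*(11)^1 = (-43923) + (-2662) + (363) + (-99) = -46321; answer -46321

-46321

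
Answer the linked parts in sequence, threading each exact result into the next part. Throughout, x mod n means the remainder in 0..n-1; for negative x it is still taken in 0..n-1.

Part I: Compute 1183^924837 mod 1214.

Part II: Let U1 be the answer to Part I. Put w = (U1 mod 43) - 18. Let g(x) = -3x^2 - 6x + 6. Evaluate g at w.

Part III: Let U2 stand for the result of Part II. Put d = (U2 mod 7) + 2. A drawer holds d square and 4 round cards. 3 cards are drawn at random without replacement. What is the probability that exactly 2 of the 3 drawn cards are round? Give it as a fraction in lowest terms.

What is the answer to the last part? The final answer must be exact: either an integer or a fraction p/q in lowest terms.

3/7

Part I: squarings mod 1214: 1183^1=1183, 1183^2=961, 1183^4=881, 1183^8=415, 1183^16=1051, 1183^32=1075, 1183^64=1111, 1183^128=897, 1183^256=941, 1183^512=475, 1183^1024=1035, 1183^2048=477, 1183^4096=511, 1183^8192=111, 1183^16384=181, 1183^32768=1197, 1183^65536=289, 1183^131072=969, 1183^262144=539, 1183^524288=375; 1183^924837 = 1183^1 * 1183^4 * 1183^32 * 1183^128 * 1183^1024 * 1183^2048 * 1183^4096 * 1183^131072 * 1183^262144 * 1183^524288 = 347 (mod 1214); answer 347
Part II: U1 = 347; w = -15; -3*(-15)^2 - 6*(-15)^1 + 6 = (-675) + (90) + (6) = -579; answer -579
Part III: U2 = -579; d = 4; total draws C(8,3) = 56; favorable C(4,2)*C(4,1) = 24; P = 3/7; answer 3/7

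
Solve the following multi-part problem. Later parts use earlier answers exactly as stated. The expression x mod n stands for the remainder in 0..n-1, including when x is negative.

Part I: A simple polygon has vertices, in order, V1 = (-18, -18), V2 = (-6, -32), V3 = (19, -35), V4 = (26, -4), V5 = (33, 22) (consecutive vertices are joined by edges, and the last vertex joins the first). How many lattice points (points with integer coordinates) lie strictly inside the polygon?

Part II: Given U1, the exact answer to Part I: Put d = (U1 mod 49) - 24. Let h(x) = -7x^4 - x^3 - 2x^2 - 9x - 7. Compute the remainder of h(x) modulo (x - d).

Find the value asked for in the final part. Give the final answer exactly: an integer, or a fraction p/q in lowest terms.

Part I: cross terms: (-18*-32 - -6*-18)=468, (-6*-35 - 19*-32)=818, (19*-4 - 26*-35)=834, (26*22 - 33*-4)=704, (33*-18 - -18*22)=-198; twice the area = |2626| = 2626; area = 1313; boundary points = 2 + 1 + 1 + 1 + 1 = 6; strictly interior points = area - boundary/2 + 1 = 1311; answer 1311
Part II: U1 = 1311; d = 13; remainder = value at the root: -7*(13)^4 - 1*(13)^3 - 2*(13)^2 - 9*(13)^1 - 7 = (-199927) + (-2197) + (-338) + (-117) + (-7) = -202586; answer -202586

-202586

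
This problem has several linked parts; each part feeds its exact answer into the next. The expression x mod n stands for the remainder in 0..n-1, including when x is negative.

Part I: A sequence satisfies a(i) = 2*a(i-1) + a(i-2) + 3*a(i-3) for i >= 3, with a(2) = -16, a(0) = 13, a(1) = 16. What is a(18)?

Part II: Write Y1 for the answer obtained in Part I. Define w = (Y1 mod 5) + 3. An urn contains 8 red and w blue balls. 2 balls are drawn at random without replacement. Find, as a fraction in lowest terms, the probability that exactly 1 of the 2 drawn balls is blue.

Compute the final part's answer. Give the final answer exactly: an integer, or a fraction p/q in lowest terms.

Part I: a(3) = 2*(-16) + 1*(16) + 3*(13) = 23; iterating: a(3)=23, a(4)=78, a(5)=131, a(6)=409, a(7)=1183, a(8)=3168, a(9)=8746, a(10)=24209, a(11)=66668, a(12)=183783, a(13)=506861, a(14)=1397509, a(15)=3853228, a(16)=10624548, a(17)=29294851, a(18)=80773934; answer 80773934
Part II: Y1 = 80773934; w = 7; total draws C(15,2) = 105; favorable C(7,1)*C(8,1) = 56; P = 8/15; answer 8/15

8/15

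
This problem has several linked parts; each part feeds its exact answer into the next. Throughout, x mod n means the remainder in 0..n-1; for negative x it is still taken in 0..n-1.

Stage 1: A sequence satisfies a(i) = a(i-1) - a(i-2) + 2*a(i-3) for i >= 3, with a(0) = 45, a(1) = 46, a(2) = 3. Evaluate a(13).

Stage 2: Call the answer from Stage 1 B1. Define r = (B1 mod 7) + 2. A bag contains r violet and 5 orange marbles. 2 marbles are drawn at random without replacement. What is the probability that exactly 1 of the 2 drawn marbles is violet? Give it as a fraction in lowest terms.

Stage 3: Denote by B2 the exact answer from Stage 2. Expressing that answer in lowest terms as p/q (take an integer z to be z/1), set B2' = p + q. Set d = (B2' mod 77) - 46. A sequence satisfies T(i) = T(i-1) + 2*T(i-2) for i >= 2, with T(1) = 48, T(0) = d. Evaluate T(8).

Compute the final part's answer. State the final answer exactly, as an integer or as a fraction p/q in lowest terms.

1328

Stage 1: a(3) = 1*(3) - 1*(46) + 2*(45) = 47; iterating: a(3)=47, a(4)=136, a(5)=95, a(6)=53, a(7)=230, a(8)=367, a(9)=243, a(10)=336, a(11)=827, a(12)=977, a(13)=822; answer 822
Stage 2: B1 = 822; r = 5; total draws C(10,2) = 45; favorable C(5,1)*C(5,1) = 25; P = 5/9; answer 5/9
Stage 3: B2 = 5/9; threaded value p + q = 14; d = -32; T(2) = 1*(48) + 2*(-32) = -16; iterating: T(2)=-16, T(3)=80, T(4)=48, T(5)=208, T(6)=304, T(7)=720, T(8)=1328; answer 1328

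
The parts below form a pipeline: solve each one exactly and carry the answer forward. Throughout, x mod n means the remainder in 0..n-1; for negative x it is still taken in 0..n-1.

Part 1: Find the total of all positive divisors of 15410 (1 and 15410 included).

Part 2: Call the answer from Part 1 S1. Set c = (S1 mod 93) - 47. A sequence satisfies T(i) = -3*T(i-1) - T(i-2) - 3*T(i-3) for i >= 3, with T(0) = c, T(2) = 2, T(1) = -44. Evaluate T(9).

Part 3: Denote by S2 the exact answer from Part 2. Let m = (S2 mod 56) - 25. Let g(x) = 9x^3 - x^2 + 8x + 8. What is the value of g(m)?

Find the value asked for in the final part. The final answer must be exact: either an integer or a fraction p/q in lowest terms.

-83950

Part 1: 15410 = 2 * 5 * 23 * 67; sigma = (1 + 2) * (1 + 5) * (1 + 23) * (1 + 67) = 3 * 6 * 24 * 68 = 29376; answer 29376
Part 2: S1 = 29376; c = 34; T(3) = -3*(2) - 1*(-44) - 3*(34) = -64; iterating: T(3)=-64, T(4)=322, T(5)=-908, T(6)=2594, T(7)=-7840, T(8)=23650, T(9)=-70892; answer -70892
Part 3: S2 = -70892; m = -21; 9*(-21)^3 - 1*(-21)^2 + 8*(-21)^1 + 8 = (-83349) + (-441) + (-168) + (8) = -83950; answer -83950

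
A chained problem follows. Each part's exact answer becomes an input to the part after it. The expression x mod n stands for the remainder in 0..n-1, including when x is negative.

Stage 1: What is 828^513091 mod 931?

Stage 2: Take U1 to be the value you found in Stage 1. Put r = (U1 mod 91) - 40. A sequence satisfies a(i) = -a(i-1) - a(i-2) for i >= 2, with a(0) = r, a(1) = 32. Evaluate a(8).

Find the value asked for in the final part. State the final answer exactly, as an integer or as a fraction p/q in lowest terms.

-15

Stage 1: squarings mod 931: 828^1=828, 828^2=368, 828^4=429, 828^8=634, 828^16=695, 828^32=767, 828^64=828, 828^128=368, 828^256=429, 828^512=634, 828^1024=695, 828^2048=767, 828^4096=828, 828^8192=368, 828^16384=429, 828^32768=634, 828^65536=695, 828^131072=767, 828^262144=828; 828^513091 = 828^1 * 828^2 * 828^64 * 828^1024 * 828^4096 * 828^16384 * 828^32768 * 828^65536 * 828^131072 * 828^262144 = 296 (mod 931); answer 296
Stage 2: U1 = 296; r = -17; a(2) = -1*(32) - 1*(-17) = -15; iterating: a(2)=-15, a(3)=-17, a(4)=32, a(5)=-15, a(6)=-17, a(7)=32, a(8)=-15; answer -15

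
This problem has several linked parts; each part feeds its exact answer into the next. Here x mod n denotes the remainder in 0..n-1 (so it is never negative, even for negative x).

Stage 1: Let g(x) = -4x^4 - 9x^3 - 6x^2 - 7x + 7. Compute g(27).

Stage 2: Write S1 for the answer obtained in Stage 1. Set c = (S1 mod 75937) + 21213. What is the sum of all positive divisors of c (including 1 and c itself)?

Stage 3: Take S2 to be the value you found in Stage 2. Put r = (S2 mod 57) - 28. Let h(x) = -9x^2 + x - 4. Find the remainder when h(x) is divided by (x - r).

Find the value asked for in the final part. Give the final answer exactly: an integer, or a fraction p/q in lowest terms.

Stage 1: -4*(27)^4 - 9*(27)^3 - 6*(27)^2 - 7*(27)^1 + 7 = (-2125764) + (-177147) + (-4374) + (-189) + (7) = -2307467; answer -2307467
Stage 2: S1 = -2307467; c = 67793; 67793 = 11 * 6163; sigma = (1 + 11) * (1 + 6163) = 12 * 6164 = 73968; answer 73968
Stage 3: S2 = 73968; r = 11; remainder = value at the root: -9*(11)^2 + 1*(11)^1 - 4 = (-1089) + (11) + (-4) = -1082; answer -1082

-1082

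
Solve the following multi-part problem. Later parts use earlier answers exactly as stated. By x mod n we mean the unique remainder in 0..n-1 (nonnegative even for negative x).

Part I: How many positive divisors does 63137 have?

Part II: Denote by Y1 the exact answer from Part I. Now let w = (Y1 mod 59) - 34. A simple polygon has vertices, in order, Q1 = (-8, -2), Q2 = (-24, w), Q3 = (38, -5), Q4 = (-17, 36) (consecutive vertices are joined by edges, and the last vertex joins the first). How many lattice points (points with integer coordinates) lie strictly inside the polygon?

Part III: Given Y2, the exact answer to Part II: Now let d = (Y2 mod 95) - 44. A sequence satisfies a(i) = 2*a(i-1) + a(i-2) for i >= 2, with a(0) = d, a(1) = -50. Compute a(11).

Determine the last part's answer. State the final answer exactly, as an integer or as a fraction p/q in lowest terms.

-377414

Part I: 63137 = 19 * 3323; number of divisors = (1+1) * (1+1) = 4; answer 4
Part II: Y1 = 4; w = -30; cross terms: (-8*-30 - -24*-2)=192, (-24*-5 - 38*-30)=1260, (38*36 - -17*-5)=1283, (-17*-2 - -8*36)=322; twice the area = |3057| = 3057; area = 3057/2; boundary points = 4 + 1 + 1 + 1 = 7; strictly interior points = area - boundary/2 + 1 = 1526; answer 1526
Part III: Y2 = 1526; d = -38; a(2) = 2*(-50) + 1*(-38) = -138; iterating: a(2)=-138, a(3)=-326, a(4)=-790, a(5)=-1906, a(6)=-4602, a(7)=-11110, a(8)=-26822, a(9)=-64754, a(10)=-156330, a(11)=-377414; answer -377414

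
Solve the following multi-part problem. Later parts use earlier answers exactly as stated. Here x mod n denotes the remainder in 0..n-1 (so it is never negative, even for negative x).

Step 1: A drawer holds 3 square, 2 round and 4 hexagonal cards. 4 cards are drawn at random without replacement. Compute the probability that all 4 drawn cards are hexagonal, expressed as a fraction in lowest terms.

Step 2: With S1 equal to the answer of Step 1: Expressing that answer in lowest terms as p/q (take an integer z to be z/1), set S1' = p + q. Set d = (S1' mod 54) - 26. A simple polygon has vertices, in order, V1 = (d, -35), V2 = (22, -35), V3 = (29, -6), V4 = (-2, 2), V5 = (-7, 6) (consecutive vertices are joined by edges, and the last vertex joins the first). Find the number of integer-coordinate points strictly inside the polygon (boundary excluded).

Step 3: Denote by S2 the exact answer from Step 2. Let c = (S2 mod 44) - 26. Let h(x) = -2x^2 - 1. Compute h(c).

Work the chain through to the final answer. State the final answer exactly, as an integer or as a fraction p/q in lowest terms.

Step 1: total draws C(9,4) = 126; favorable C(4,4) = 1; P = 1/126; answer 1/126
Step 2: S1 = 1/126; threaded value p + q = 127; d = -7; cross terms: (-7*-35 - 22*-35)=1015, (22*-6 - 29*-35)=883, (29*2 - -2*-6)=46, (-2*6 - -7*2)=2, (-7*-35 - -7*6)=287; twice the area = |2233| = 2233; area = 2233/2; boundary points = 29 + 1 + 1 + 1 + 41 = 73; strictly interior points = area - boundary/2 + 1 = 1081; answer 1081
Step 3: S2 = 1081; c = -1; -2*(-1)^2 - 1 = (-2) + (-1) = -3; answer -3

-3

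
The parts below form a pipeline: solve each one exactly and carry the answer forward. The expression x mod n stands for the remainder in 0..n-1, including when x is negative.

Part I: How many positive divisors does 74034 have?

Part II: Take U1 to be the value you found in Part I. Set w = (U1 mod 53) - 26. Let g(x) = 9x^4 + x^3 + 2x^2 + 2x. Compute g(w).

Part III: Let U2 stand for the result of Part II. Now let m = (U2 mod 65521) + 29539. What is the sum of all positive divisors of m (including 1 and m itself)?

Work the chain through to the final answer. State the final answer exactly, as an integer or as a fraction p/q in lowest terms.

Part I: 74034 = 2 * 3^4 * 457; number of divisors = (1+1) * (4+1) * (1+1) = 20; answer 20
Part II: U1 = 20; w = -6; 9*(-6)^4 + 1*(-6)^3 + 2*(-6)^2 + 2*(-6)^1 = (11664) + (-216) + (72) + (-12) = 11508; answer 11508
Part III: U2 = 11508; m = 41047; 41047 is prime, so its only divisors are 1 and 41047; sigma = 1 + 41047 = 41048; answer 41048

41048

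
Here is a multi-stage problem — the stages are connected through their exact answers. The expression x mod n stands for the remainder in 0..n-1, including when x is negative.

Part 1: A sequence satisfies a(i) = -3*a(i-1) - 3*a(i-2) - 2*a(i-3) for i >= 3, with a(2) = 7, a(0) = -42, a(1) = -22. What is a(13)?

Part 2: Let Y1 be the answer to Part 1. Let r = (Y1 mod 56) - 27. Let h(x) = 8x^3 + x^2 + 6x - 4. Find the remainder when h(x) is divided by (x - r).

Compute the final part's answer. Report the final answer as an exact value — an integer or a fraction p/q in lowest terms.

Part 1: a(3) = -3*(7) - 3*(-22) - 2*(-42) = 129; iterating: a(3)=129, a(4)=-364, a(5)=691, a(6)=-1239, a(7)=2372, a(8)=-4781, a(9)=9705, a(10)=-19516, a(11)=38995, a(12)=-77847, a(13)=155588; answer 155588
Part 2: Y1 = 155588; r = -7; remainder = value at the root: 8*(-7)^3 + 1*(-7)^2 + 6*(-7)^1 - 4 = (-2744) + (49) + (-42) + (-4) = -2741; answer -2741

-2741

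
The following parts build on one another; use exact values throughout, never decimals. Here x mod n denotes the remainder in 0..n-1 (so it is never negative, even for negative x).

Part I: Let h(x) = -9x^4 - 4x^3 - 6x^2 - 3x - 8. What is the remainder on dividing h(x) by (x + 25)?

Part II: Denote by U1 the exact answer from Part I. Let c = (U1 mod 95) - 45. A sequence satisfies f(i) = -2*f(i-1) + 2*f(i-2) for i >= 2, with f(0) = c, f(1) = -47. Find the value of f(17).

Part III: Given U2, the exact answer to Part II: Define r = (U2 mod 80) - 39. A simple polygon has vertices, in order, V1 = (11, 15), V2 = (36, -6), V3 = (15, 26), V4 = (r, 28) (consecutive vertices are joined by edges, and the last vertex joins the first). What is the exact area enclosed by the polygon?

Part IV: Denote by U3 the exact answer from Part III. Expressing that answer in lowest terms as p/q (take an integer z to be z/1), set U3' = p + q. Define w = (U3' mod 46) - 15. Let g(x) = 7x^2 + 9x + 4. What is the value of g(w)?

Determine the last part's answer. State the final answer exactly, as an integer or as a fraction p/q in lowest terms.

Part I: remainder = value at the root: -9*(-25)^4 - 4*(-25)^3 - 6*(-25)^2 - 3*(-25)^1 - 8 = (-3515625) + (62500) + (-3750) + (75) + (-8) = -3456808; answer -3456808
Part II: U1 = -3456808; c = 7; f(2) = -2*(-47) + 2*(7) = 108; iterating: f(2)=108, f(3)=-310, f(4)=836, f(5)=-2292, f(6)=6256, f(7)=-17096, f(8)=46704, f(9)=-127600, f(10)=348608, f(11)=-952416, f(12)=2602048, f(13)=-7108928, f(14)=19421952, f(15)=-53061760, f(16)=144967424, f(17)=-396058368; answer -396058368
Part III: U2 = -396058368; r = -7; cross terms: (11*-6 - 36*15)=-606, (36*26 - 15*-6)=1026, (15*28 - -7*26)=602, (-7*15 - 11*28)=-413; twice the area = |609| = 609; area = 609/2; answer 609/2
Part IV: U3 = 609/2; threaded value p + q = 611; w = -2; 7*(-2)^2 + 9*(-2)^1 + 4 = (28) + (-18) + (4) = 14; answer 14

14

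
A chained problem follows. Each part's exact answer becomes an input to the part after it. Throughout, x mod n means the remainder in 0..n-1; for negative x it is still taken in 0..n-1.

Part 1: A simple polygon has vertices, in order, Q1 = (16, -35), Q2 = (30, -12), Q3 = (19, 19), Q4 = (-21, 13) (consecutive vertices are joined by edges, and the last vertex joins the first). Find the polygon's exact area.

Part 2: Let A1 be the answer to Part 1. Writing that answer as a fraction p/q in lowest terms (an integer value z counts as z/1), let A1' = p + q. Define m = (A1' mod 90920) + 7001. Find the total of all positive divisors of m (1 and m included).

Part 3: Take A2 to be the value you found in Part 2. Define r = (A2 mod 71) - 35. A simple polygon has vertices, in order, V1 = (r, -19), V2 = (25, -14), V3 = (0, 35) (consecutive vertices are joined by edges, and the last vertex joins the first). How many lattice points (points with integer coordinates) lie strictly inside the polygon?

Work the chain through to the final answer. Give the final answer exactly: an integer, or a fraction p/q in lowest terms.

Part 1: cross terms: (16*-12 - 30*-35)=858, (30*19 - 19*-12)=798, (19*13 - -21*19)=646, (-21*-35 - 16*13)=527; twice the area = |2829| = 2829; area = 2829/2; answer 2829/2
Part 2: A1 = 2829/2; threaded value p + q = 2831; m = 9832; 9832 = 2^3 * 1229; sigma = (1 + 2 + 4 + 8) * (1 + 1229) = 15 * 1230 = 18450; answer 18450
Part 3: A2 = 18450; r = 26; cross terms: (26*-14 - 25*-19)=111, (25*35 - 0*-14)=875, (0*-19 - 26*35)=-910; twice the area = |76| = 76; area = 38; boundary points = 1 + 1 + 2 = 4; strictly interior points = area - boundary/2 + 1 = 37; answer 37

37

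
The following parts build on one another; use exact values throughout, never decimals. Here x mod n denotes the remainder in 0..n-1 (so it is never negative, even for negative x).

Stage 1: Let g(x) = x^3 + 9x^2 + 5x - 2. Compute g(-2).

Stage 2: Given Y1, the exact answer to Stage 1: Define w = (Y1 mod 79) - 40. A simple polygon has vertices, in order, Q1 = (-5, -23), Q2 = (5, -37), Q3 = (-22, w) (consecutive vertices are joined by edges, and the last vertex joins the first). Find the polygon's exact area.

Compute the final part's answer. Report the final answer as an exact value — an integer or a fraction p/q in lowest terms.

124

Stage 1: 1*(-2)^3 + 9*(-2)^2 + 5*(-2)^1 - 2 = (-8) + (36) + (-10) + (-2) = 16; answer 16
Stage 2: Y1 = 16; w = -24; cross terms: (-5*-37 - 5*-23)=300, (5*-24 - -22*-37)=-934, (-22*-23 - -5*-24)=386; twice the area = |-248| = 248; area = 124; answer 124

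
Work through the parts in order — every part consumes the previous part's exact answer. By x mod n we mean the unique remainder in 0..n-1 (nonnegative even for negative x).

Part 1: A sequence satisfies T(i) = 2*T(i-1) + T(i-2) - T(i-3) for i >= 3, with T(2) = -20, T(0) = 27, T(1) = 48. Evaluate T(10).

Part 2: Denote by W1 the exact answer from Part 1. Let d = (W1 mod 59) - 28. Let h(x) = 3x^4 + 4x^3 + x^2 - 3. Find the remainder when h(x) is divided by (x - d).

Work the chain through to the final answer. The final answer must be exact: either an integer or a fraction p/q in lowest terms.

22677

Part 1: T(3) = 2*(-20) + 1*(48) - 1*(27) = -19; iterating: T(3)=-19, T(4)=-106, T(5)=-211, T(6)=-509, T(7)=-1123, T(8)=-2544, T(9)=-5702, T(10)=-12825; answer -12825
Part 2: W1 = -12825; d = 9; remainder = value at the root: 3*(9)^4 + 4*(9)^3 + 1*(9)^2 - 3 = (19683) + (2916) + (81) + (-3) = 22677; answer 22677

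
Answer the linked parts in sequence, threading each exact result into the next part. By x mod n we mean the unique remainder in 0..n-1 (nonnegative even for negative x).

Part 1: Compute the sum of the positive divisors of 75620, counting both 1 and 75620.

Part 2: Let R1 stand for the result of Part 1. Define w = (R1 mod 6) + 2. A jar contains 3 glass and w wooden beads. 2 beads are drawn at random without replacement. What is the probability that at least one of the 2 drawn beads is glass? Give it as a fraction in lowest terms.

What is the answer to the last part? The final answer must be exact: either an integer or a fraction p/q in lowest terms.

9/10

Part 1: 75620 = 2^2 * 5 * 19 * 199; sigma = (1 + 2 + 4) * (1 + 5) * (1 + 19) * (1 + 199) = 7 * 6 * 20 * 200 = 168000; answer 168000
Part 2: R1 = 168000; w = 2; total draws C(5,2) = 10; complement C(2,2) = 1; favorable 10 - 1 = 9; P = 9/10; answer 9/10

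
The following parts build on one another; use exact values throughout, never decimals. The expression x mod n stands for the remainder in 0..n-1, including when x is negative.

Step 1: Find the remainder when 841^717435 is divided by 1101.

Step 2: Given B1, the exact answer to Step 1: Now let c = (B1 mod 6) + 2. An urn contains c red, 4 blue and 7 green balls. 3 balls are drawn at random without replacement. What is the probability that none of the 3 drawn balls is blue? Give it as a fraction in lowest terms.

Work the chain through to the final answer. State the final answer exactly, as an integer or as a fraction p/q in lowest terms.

143/340

Step 1: squarings mod 1101: 841^1=841, 841^2=439, 841^4=46, 841^8=1015, 841^16=790, 841^32=934, 841^64=364, 841^128=376, 841^256=448, 841^512=322, 841^1024=190, 841^2048=868, 841^4096=340, 841^8192=1096, 841^16384=25, 841^32768=625, 841^65536=871, 841^131072=52, 841^262144=502, 841^524288=976; 841^717435 = 841^1 * 841^2 * 841^8 * 841^16 * 841^32 * 841^64 * 841^512 * 841^4096 * 841^8192 * 841^16384 * 841^32768 * 841^131072 * 841^524288 = 694 (mod 1101); answer 694
Step 2: B1 = 694; c = 6; total draws C(17,3) = 680; favorable C(13,3) = 286; P = 143/340; answer 143/340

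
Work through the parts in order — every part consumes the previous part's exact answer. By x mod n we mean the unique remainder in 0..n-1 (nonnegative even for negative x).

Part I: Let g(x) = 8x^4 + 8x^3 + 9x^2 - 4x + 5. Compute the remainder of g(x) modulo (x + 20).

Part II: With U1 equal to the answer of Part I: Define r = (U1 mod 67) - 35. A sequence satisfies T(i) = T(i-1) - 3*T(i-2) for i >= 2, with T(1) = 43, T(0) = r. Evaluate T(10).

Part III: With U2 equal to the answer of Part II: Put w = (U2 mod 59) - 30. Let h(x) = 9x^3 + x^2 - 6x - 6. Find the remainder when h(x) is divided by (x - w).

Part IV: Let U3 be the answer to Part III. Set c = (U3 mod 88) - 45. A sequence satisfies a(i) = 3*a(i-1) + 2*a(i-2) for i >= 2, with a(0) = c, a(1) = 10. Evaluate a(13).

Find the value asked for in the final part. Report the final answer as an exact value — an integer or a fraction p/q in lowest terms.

Part I: remainder = value at the root: 8*(-20)^4 + 8*(-20)^3 + 9*(-20)^2 - 4*(-20)^1 + 5 = (1280000) + (-64000) + (3600) + (80) + (5) = 1219685; answer 1219685
Part II: U1 = 1219685; r = -18; T(2) = 1*(43) - 3*(-18) = 97; iterating: T(2)=97, T(3)=-32, T(4)=-323, T(5)=-227, T(6)=742, T(7)=1423, T(8)=-803, T(9)=-5072, T(10)=-2663; answer -2663
Part III: U2 = -2663; w = 21; remainder = value at the root: 9*(21)^3 + 1*(21)^2 - 6*(21)^1 - 6 = (83349) + (441) + (-126) + (-6) = 83658; answer 83658
Part IV: U3 = 83658; c = 13; a(2) = 3*(10) + 2*(13) = 56; iterating: a(2)=56, a(3)=188, a(4)=676, a(5)=2404, a(6)=8564, a(7)=30500, a(8)=108628, a(9)=386884, a(10)=1377908, a(11)=4907492, a(12)=17478292, a(13)=62249860; answer 62249860

62249860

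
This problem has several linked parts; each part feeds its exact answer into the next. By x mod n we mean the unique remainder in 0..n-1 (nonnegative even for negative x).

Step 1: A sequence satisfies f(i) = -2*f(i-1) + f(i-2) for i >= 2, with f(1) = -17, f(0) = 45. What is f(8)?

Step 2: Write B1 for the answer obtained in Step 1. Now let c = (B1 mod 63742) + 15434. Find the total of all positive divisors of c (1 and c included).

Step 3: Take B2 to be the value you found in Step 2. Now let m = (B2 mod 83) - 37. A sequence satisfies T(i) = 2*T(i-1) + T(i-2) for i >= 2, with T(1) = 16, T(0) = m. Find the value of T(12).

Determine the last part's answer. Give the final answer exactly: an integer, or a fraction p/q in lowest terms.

15084

Step 1: f(2) = -2*(-17) + 1*(45) = 79; iterating: f(2)=79, f(3)=-175, f(4)=429, f(5)=-1033, f(6)=2495, f(7)=-6023, f(8)=14541; answer 14541
Step 2: B1 = 14541; c = 29975; 29975 = 5^2 * 11 * 109; sigma = (1 + 5 + 25) * (1 + 11) * (1 + 109) = 31 * 12 * 110 = 40920; answer 40920
Step 3: B2 = 40920; m = -36; T(2) = 2*(16) + 1*(-36) = -4; iterating: T(2)=-4, T(3)=8, T(4)=12, T(5)=32, T(6)=76, T(7)=184, T(8)=444, T(9)=1072, T(10)=2588, T(11)=6248, T(12)=15084; answer 15084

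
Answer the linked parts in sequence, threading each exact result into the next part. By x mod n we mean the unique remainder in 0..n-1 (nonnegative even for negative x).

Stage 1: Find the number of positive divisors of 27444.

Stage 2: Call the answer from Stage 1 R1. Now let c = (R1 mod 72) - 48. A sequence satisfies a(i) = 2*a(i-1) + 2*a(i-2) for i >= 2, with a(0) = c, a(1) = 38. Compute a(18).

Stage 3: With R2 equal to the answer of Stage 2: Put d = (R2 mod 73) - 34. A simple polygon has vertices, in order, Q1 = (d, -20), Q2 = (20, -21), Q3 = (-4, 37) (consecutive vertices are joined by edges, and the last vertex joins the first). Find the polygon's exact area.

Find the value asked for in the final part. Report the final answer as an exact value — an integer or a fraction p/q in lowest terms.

Stage 1: 27444 = 2^2 * 3 * 2287; number of divisors = (2+1) * (1+1) * (1+1) = 12; answer 12
Stage 2: R1 = 12; c = -36; a(2) = 2*(38) + 2*(-36) = 4; iterating: a(2)=4, a(3)=84, a(4)=176, a(5)=520, a(6)=1392, a(7)=3824, a(8)=10432, a(9)=28512, a(10)=77888, a(11)=212800, a(12)=581376, a(13)=1588352, a(14)=4339456, a(15)=11855616, a(16)=32390144, a(17)=88491520, a(18)=241763328; answer 241763328
Stage 3: R2 = 241763328; d = -4; cross terms: (-4*-21 - 20*-20)=484, (20*37 - -4*-21)=656, (-4*-20 - -4*37)=228; twice the area = |1368| = 1368; area = 684; answer 684

684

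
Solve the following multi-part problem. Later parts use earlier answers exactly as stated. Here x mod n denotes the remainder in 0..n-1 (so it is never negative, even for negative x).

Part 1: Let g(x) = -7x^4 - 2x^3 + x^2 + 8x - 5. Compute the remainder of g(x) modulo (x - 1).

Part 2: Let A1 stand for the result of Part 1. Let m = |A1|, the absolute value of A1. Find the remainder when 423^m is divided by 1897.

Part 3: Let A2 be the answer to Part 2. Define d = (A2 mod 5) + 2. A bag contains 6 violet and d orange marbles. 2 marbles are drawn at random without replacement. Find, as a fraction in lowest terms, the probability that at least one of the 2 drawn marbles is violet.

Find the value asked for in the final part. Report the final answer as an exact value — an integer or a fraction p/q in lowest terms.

Part 1: remainder = value at the root: -7*(1)^4 - 2*(1)^3 + 1*(1)^2 + 8*(1)^1 - 5 = (-7) + (-2) + (1) + (8) + (-5) = -5; answer -5
Part 2: A1 = -5; m = 5; squarings mod 1897: 423^1=423, 423^2=611, 423^4=1509; 423^5 = 423^1 * 423^4 = 915 (mod 1897); answer 915
Part 3: A2 = 915; d = 2; total draws C(8,2) = 28; complement C(2,2) = 1; favorable 28 - 1 = 27; P = 27/28; answer 27/28

27/28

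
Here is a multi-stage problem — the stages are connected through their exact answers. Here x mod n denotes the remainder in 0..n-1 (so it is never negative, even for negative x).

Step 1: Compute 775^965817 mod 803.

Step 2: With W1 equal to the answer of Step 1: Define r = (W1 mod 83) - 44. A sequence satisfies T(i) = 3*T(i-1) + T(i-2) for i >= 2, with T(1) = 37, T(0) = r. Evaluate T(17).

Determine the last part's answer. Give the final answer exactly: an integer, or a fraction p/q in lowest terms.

Step 1: squarings mod 803: 775^1=775, 775^2=784, 775^4=361, 775^8=235, 775^16=621, 775^32=201, 775^64=251, 775^128=367, 775^256=588, 775^512=454, 775^1024=548, 775^2048=785, 775^4096=324, 775^8192=586, 775^16384=515, 775^32768=235, 775^65536=621, 775^131072=201, 775^262144=251, 775^524288=367; 775^965817 = 775^1 * 775^8 * 775^16 * 775^32 * 775^128 * 775^1024 * 775^2048 * 775^4096 * 775^8192 * 775^32768 * 775^131072 * 775^262144 * 775^524288 = 355 (mod 803); answer 355
Step 2: W1 = 355; r = -21; T(2) = 3*(37) + 1*(-21) = 90; iterating: T(2)=90, T(3)=307, T(4)=1011, T(5)=3340, T(6)=11031, T(7)=36433, T(8)=120330, T(9)=397423, T(10)=1312599, T(11)=4335220, T(12)=14318259, T(13)=47289997, T(14)=156188250, T(15)=515854747, T(16)=1703752491, T(17)=5627112220; answer 5627112220

5627112220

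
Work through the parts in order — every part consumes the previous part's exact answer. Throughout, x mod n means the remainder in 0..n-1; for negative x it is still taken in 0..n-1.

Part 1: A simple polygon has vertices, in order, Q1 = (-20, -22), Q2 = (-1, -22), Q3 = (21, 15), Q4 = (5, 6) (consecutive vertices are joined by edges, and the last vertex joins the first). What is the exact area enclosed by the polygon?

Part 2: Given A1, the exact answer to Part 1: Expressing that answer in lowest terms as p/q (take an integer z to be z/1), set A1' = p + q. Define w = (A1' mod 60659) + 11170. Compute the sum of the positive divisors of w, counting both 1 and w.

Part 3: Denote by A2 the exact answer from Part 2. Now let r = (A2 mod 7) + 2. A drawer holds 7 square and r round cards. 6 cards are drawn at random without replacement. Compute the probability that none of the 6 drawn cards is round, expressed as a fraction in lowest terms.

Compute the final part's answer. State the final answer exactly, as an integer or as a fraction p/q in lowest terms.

7/1716

Part 1: cross terms: (-20*-22 - -1*-22)=418, (-1*15 - 21*-22)=447, (21*6 - 5*15)=51, (5*-22 - -20*6)=10; twice the area = |926| = 926; area = 463; answer 463
Part 2: A1 = 463; threaded value p + q = 464; w = 11634; 11634 = 2 * 3 * 7 * 277; sigma = (1 + 2) * (1 + 3) * (1 + 7) * (1 + 277) = 3 * 4 * 8 * 278 = 26688; answer 26688
Part 3: A2 = 26688; r = 6; total draws C(13,6) = 1716; favorable C(7,6) = 7; P = 7/1716; answer 7/1716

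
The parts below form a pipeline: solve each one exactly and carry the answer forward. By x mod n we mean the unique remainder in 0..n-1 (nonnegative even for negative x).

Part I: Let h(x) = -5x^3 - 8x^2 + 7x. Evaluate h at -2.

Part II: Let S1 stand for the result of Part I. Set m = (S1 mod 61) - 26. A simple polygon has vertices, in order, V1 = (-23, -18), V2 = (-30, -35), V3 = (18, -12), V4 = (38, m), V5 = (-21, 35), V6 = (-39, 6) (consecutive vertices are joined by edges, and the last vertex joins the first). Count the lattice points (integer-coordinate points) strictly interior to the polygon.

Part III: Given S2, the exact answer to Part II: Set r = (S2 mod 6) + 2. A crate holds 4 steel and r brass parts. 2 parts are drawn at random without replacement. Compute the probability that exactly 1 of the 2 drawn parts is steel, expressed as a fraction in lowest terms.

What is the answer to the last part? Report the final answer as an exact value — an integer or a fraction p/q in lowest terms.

Part I: -5*(-2)^3 - 8*(-2)^2 + 7*(-2)^1 = (40) + (-32) + (-14) = -6; answer -6
Part II: S1 = -6; m = 29; cross terms: (-23*-35 - -30*-18)=265, (-30*-12 - 18*-35)=990, (18*29 - 38*-12)=978, (38*35 - -21*29)=1939, (-21*6 - -39*35)=1239, (-39*-18 - -23*6)=840; twice the area = |6251| = 6251; area = 6251/2; boundary points = 1 + 1 + 1 + 1 + 1 + 8 = 13; strictly interior points = area - boundary/2 + 1 = 3120; answer 3120
Part III: S2 = 3120; r = 2; total draws C(6,2) = 15; favorable C(4,1)*C(2,1) = 8; P = 8/15; answer 8/15

8/15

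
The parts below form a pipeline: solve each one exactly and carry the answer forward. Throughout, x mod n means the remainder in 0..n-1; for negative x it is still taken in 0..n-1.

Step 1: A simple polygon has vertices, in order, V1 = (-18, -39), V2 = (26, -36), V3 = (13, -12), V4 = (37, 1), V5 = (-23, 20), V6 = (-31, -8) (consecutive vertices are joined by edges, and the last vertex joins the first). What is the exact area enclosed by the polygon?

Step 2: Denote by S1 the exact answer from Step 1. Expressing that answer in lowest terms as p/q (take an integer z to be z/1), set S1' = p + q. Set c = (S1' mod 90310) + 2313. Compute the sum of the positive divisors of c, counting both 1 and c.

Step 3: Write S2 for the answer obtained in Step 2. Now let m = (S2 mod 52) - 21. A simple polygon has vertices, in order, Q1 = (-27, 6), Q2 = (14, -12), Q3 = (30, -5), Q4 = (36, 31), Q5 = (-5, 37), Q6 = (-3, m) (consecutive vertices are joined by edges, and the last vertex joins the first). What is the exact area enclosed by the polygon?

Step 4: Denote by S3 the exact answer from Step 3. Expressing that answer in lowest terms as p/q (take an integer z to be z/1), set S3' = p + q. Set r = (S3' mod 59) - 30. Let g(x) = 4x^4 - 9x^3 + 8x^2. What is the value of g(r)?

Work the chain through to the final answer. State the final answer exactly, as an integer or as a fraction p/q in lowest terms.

Step 1: cross terms: (-18*-36 - 26*-39)=1662, (26*-12 - 13*-36)=156, (13*1 - 37*-12)=457, (37*20 - -23*1)=763, (-23*-8 - -31*20)=804, (-31*-39 - -18*-8)=1065; twice the area = |4907| = 4907; area = 4907/2; answer 4907/2
Step 2: S1 = 4907/2; threaded value p + q = 4909; c = 7222; 7222 = 2 * 23 * 157; sigma = (1 + 2) * (1 + 23) * (1 + 157) = 3 * 24 * 158 = 11376; answer 11376
Step 3: S2 = 11376; m = 19; cross terms: (-27*-12 - 14*6)=240, (14*-5 - 30*-12)=290, (30*31 - 36*-5)=1110, (36*37 - -5*31)=1487, (-5*19 - -3*37)=16, (-3*6 - -27*19)=495; twice the area = |3638| = 3638; area = 1819; answer 1819
Step 4: S3 = 1819; threaded value p + q = 1820; r = 20; 4*(20)^4 - 9*(20)^3 + 8*(20)^2 = (640000) + (-72000) + (3200) = 571200; answer 571200

571200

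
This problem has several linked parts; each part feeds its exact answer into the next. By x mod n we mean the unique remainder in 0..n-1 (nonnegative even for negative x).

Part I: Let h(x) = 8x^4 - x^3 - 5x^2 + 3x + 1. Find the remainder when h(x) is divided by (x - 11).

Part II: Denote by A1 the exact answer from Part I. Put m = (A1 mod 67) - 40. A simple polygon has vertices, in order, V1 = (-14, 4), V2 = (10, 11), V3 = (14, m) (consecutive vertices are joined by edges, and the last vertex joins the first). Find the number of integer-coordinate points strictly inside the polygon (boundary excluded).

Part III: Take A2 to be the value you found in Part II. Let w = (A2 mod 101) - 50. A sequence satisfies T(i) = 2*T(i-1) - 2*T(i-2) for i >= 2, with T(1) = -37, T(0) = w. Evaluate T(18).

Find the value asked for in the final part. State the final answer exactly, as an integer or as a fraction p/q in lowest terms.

Part I: remainder = value at the root: 8*(11)^4 - 1*(11)^3 - 5*(11)^2 + 3*(11)^1 + 1 = (117128) + (-1331) + (-605) + (33) + (1) = 115226; answer 115226
Part II: A1 = 115226; m = 13; cross terms: (-14*11 - 10*4)=-194, (10*13 - 14*11)=-24, (14*4 - -14*13)=238; twice the area = |20| = 20; area = 10; boundary points = 1 + 2 + 1 = 4; strictly interior points = area - boundary/2 + 1 = 9; answer 9
Part III: A2 = 9; w = -41; T(2) = 2*(-37) - 2*(-41) = 8; iterating: T(2)=8, T(3)=90, T(4)=164, T(5)=148, T(6)=-32, T(7)=-360, T(8)=-656, T(9)=-592, T(10)=128, T(11)=1440, T(12)=2624, T(13)=2368, T(14)=-512, T(15)=-5760, T(16)=-10496, T(17)=-9472, T(18)=2048; answer 2048

2048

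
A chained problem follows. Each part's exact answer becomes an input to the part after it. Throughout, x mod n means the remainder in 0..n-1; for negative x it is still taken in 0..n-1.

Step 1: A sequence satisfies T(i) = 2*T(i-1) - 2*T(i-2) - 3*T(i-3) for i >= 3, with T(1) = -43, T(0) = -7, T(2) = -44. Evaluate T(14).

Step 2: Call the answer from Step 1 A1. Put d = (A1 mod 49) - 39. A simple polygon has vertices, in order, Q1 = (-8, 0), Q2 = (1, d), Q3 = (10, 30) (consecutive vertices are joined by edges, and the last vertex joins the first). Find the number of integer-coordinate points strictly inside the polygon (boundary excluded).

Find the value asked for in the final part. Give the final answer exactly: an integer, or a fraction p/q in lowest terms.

Step 1: T(3) = 2*(-44) - 2*(-43) - 3*(-7) = 19; iterating: T(3)=19, T(4)=255, T(5)=604, T(6)=641, T(7)=-691, T(8)=-4476, T(9)=-9493, T(10)=-7961, T(11)=16492, T(12)=77385, T(13)=145669, T(14)=87092; answer 87092
Step 2: A1 = 87092; d = -20; cross terms: (-8*-20 - 1*0)=160, (1*30 - 10*-20)=230, (10*0 - -8*30)=240; twice the area = |630| = 630; area = 315; boundary points = 1 + 1 + 6 = 8; strictly interior points = area - boundary/2 + 1 = 312; answer 312

312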